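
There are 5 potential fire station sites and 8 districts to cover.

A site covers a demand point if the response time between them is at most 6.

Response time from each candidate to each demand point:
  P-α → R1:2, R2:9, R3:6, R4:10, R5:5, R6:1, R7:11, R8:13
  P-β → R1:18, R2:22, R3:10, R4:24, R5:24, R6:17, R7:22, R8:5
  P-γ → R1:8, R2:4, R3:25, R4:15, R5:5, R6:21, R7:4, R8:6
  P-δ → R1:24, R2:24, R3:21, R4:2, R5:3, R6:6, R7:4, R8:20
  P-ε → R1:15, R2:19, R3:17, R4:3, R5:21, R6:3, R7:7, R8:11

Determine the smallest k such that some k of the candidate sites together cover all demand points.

Coverage sets (demand points within 6 of each site):
  P-α: {R1, R3, R5, R6}
  P-β: {R8}
  P-γ: {R2, R5, R7, R8}
  P-δ: {R4, R5, R6, R7}
  P-ε: {R4, R6}
No 2 sites suffice: every size-2 union leaves at least one demand point uncovered.
But {P-α, P-γ, P-δ} covers everything, so the minimum is 3.

3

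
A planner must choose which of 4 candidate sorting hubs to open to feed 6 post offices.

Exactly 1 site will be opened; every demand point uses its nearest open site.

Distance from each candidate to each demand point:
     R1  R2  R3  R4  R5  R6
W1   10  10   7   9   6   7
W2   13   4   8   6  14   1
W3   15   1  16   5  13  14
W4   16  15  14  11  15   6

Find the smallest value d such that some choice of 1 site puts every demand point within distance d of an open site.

Open {W1}.
  Farthest demand point is R1 at distance 10 (to W1); all others are ≤ 10.
With {W2} the worst case is 14.
With {W3} the worst case is 16.
No size-1 selection achieves below 10.

10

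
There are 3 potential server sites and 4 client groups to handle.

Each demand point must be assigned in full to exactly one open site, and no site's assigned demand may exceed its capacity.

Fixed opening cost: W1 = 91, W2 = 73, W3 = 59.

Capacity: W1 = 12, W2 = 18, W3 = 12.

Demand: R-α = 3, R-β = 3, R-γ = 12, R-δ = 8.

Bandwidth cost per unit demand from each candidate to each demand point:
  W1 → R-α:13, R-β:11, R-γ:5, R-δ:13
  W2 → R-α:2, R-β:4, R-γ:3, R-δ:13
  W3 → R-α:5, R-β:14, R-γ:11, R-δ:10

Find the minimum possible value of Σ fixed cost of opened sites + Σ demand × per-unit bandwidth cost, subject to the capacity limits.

Open {W2, W3}; cheapest assignment that respects the capacities:
  W2 (cap 18, load 18): R-α, R-β, R-γ — cost 3×2 + 3×4 + 12×3 = 54
  W3 (cap 12, load 8): R-δ — cost 8×10 = 80
  Shipping 134, fixed 132 → total 266.
  Any other capacity-feasible assignment to {W2, W3} ships for at least 134.
Compare {W1, W2}: its best feasible assignment gives total 322.
Compare {W1, W2, W3}: its best feasible assignment gives total 357.
Every other set of open sites that can feasibly serve all demand totals ≥ 322 even under its best assignment. Minimum: 266.

266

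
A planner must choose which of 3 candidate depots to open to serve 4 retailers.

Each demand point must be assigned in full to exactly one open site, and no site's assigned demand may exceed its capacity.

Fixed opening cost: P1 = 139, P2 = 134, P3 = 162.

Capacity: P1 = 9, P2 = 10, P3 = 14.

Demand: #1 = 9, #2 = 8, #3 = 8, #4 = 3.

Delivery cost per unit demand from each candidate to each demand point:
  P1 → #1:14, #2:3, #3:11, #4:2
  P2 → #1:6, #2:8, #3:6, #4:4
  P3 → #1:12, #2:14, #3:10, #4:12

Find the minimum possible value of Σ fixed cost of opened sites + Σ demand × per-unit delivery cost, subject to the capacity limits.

629

Open {P1, P2, P3}; cheapest assignment that respects the capacities:
  P1 (cap 9, load 8): #2 — cost 8×3 = 24
  P2 (cap 10, load 9): #1 — cost 9×6 = 54
  P3 (cap 14, load 11): #3, #4 — cost 8×10 + 3×12 = 116
  Shipping 194, fixed 435 → total 629.
  Any other capacity-feasible assignment to {P1, P2, P3} ships for at least 194.
Total demand is 28 and no other set of sites has combined capacity ≥ 28, so {P1, P2, P3} is the only feasible choice of open sites. Minimum: 629.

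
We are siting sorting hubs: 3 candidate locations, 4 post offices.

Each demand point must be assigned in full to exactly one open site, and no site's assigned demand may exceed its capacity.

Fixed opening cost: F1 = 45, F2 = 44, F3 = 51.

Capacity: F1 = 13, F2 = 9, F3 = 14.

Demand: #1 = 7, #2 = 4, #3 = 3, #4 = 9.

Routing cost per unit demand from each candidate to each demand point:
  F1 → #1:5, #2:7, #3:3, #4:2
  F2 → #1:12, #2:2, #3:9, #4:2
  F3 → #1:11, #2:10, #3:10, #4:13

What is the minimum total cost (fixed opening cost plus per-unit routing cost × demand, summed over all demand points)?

Open {F1, F3}; cheapest assignment that respects the capacities:
  F1 (cap 13, load 12): #3, #4 — cost 3×3 + 9×2 = 27
  F3 (cap 14, load 11): #1, #2 — cost 7×11 + 4×10 = 117
  Shipping 144, fixed 96 → total 240.
  Any other capacity-feasible assignment to {F1, F3} ships for at least 144.
Compare {F1, F2, F3}: its best feasible assignment gives total 242.
Compare {F2, F3}: its best feasible assignment gives total 260.
Every other set of open sites that can feasibly serve all demand totals ≥ 242 even under its best assignment. Minimum: 240.

240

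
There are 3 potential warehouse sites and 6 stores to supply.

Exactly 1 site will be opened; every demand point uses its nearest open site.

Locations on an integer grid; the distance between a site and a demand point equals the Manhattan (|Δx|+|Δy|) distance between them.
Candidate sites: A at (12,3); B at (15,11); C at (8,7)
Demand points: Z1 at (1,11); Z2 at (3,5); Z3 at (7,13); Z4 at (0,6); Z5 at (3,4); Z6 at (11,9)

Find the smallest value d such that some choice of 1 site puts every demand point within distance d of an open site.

Open {C}.
  Farthest demand point is Z1 at distance 11 (to C); all others are ≤ 11.
With {A} the worst case is 19.
With {B} the worst case is 20.
No size-1 selection achieves below 11.

11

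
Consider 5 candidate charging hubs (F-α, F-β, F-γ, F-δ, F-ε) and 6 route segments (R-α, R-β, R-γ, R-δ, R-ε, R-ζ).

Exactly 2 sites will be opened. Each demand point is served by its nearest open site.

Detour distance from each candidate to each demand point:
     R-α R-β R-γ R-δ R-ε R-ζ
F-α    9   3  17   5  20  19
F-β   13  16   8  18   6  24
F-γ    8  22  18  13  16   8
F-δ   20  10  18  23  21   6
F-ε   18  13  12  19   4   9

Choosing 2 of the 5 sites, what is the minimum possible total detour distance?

Open {F-α, F-ε}.
  R-α→F-α 9, R-β→F-α 3, R-γ→F-ε 12, R-δ→F-α 5, R-ε→F-ε 4, R-ζ→F-ε 9  ⇒ total 42.
Compare {F-α, F-β}: total 50.
Compare {F-α, F-γ}: total 57.
No size-2 selection does better; minimum is 42.

42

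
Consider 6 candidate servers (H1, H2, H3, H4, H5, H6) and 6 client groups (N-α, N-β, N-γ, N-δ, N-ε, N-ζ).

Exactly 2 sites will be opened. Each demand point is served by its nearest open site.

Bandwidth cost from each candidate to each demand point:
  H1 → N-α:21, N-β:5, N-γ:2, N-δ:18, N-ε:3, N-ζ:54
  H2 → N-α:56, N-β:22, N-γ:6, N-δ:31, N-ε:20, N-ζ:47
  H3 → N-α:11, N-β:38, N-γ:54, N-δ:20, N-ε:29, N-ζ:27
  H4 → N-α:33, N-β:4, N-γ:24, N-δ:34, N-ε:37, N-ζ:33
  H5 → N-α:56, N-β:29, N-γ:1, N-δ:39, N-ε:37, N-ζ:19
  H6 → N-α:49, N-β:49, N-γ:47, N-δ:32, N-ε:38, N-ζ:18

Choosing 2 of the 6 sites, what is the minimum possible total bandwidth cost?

66

Open {H1, H3}.
  N-α→H3 11, N-β→H1 5, N-γ→H1 2, N-δ→H1 18, N-ε→H1 3, N-ζ→H3 27  ⇒ total 66.
Compare {H1, H5}: total 67.
Compare {H1, H6}: total 67.
No size-2 selection does better; minimum is 66.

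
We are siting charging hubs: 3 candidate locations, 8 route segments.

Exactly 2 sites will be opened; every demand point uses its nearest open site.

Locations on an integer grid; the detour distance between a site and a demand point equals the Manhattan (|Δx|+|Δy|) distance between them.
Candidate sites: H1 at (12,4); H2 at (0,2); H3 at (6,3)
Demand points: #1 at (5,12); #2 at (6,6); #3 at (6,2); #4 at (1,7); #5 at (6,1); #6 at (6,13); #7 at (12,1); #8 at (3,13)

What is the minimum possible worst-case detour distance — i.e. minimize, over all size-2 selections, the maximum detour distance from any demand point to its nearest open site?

Open {H1, H3}.
  Farthest demand point is #8 at detour distance 13 (to H3); all others are ≤ 13.
With {H2, H3} the worst case is 13.
With {H1, H2} the worst case is 15.
No size-2 selection achieves below 13.

13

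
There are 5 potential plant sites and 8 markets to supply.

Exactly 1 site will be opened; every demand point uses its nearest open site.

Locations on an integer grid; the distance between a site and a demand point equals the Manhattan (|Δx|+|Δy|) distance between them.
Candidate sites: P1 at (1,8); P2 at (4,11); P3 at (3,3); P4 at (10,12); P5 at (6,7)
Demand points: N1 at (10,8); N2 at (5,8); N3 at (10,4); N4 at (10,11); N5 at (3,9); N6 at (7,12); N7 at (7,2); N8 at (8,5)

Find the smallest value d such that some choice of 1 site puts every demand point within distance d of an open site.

8

Open {P5}.
  Farthest demand point is N4 at distance 8 (to P5); all others are ≤ 8.
With {P1} the worst case is 13.
With {P2} the worst case is 13.
No size-1 selection achieves below 8.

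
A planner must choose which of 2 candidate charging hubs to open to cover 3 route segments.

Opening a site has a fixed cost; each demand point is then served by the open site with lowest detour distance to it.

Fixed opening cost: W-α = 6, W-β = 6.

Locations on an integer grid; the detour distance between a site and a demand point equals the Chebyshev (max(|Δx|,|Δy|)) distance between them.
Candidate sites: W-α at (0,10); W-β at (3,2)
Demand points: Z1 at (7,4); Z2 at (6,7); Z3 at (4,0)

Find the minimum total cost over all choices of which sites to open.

Open {W-β}: assign each demand point to its cheapest open site.
  Z1→W-β 4, Z2→W-β 5, Z3→W-β 2
  detour distance 11, fixed 6 → total 17.
Compare {W-α, W-β}: detour distance 11 + fixed 12 = 23.
Compare {W-α}: detour distance 23 + fixed 6 = 29.

17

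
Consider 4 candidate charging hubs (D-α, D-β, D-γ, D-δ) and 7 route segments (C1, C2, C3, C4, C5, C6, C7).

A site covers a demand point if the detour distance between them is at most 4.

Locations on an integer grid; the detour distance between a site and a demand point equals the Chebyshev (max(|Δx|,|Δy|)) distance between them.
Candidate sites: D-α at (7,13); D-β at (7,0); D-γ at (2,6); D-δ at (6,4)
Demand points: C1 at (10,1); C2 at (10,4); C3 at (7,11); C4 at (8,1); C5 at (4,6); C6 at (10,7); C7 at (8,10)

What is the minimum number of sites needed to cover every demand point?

2

Coverage sets (demand points within 4 of each site):
  D-α: {C3, C7}
  D-β: {C1, C2, C4}
  D-γ: {C5}
  D-δ: {C1, C2, C4, C5, C6}
No single site covers all 7 demand points.
But {D-α, D-δ} covers everything, so the minimum is 2.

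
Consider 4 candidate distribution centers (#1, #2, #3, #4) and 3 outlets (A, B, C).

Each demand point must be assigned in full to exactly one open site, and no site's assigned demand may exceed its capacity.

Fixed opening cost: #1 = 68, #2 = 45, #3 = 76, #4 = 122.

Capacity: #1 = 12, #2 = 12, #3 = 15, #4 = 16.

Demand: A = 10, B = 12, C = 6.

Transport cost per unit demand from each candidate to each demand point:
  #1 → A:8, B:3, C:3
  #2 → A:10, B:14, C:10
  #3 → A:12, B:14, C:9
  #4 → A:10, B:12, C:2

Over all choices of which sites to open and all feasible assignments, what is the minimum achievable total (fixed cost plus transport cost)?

Open {#1, #4}; cheapest assignment that respects the capacities:
  #1 (cap 12, load 12): B — cost 12×3 = 36
  #4 (cap 16, load 16): A, C — cost 10×10 + 6×2 = 112
  Shipping 148, fixed 190 → total 338.
  Any other capacity-feasible assignment to {#1, #4} ships for at least 148.
Compare {#1, #2, #3}: its best feasible assignment gives total 379.
Compare {#1, #2, #4}: its best feasible assignment gives total 383.
Every other set of open sites that can feasibly serve all demand totals ≥ 379 even under its best assignment. Minimum: 338.

338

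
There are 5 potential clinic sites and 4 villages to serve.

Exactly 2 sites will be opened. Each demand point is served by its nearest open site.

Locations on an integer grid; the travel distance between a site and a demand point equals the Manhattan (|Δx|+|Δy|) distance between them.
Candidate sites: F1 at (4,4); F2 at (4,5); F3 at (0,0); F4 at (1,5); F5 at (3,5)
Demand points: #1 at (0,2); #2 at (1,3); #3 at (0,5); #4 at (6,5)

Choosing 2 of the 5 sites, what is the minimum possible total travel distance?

9

Open {F2, F4}.
  #1→F4 4, #2→F4 2, #3→F4 1, #4→F2 2  ⇒ total 9.
Compare {F1, F4}: total 10.
Compare {F3, F4}: total 10.
No size-2 selection does better; minimum is 9.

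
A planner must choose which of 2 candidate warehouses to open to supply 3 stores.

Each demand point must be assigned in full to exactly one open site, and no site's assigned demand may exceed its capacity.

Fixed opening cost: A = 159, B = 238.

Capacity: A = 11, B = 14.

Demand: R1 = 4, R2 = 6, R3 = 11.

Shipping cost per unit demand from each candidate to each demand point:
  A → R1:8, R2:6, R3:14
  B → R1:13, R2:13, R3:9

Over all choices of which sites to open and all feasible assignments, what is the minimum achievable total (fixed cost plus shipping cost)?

Open {A, B}; cheapest assignment that respects the capacities:
  A (cap 11, load 10): R1, R2 — cost 4×8 + 6×6 = 68
  B (cap 14, load 11): R3 — cost 11×9 = 99
  Shipping 167, fixed 397 → total 564.
  Any other capacity-feasible assignment to {A, B} ships for at least 167.
Total demand is 21 and no other set of sites has combined capacity ≥ 21, so {A, B} is the only feasible choice of open sites. Minimum: 564.

564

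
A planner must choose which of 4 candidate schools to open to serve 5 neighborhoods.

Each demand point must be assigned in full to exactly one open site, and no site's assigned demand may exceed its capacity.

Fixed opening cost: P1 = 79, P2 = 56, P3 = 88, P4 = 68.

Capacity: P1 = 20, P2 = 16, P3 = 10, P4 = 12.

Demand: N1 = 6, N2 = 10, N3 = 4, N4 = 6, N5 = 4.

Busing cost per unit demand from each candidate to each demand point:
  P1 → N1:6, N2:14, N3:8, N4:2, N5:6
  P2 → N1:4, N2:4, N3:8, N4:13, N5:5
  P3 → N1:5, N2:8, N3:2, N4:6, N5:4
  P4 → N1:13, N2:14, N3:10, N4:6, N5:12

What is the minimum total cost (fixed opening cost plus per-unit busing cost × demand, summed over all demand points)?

267

Open {P1, P2}; cheapest assignment that respects the capacities:
  P1 (cap 20, load 14): N3, N4, N5 — cost 4×8 + 6×2 + 4×6 = 68
  P2 (cap 16, load 16): N1, N2 — cost 6×4 + 10×4 = 64
  Shipping 132, fixed 135 → total 267.
  Any other capacity-feasible assignment to {P1, P2} ships for at least 132.
Compare {P1, P2, P3}: its best feasible assignment gives total 323.
Compare {P1, P2, P4}: its best feasible assignment gives total 335.
Every other set of open sites that can feasibly serve all demand totals ≥ 323 even under its best assignment. Minimum: 267.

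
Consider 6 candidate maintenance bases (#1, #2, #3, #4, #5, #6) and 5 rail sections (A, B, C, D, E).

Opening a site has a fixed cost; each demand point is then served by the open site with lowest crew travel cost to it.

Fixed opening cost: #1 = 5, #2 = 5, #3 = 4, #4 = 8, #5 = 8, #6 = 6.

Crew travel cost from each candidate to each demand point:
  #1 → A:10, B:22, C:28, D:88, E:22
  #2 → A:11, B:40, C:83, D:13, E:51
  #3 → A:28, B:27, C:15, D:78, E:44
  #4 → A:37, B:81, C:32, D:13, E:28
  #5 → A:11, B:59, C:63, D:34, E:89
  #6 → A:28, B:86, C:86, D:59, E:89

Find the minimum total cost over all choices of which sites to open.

96

Open {#1, #2, #3}: assign each demand point to its cheapest open site.
  A→#1 10, B→#1 22, C→#3 15, D→#2 13, E→#1 22
  crew travel cost 82, fixed 14 → total 96.
Compare {#1, #3, #4}: crew travel cost 82 + fixed 17 = 99.
Compare {#1, #2, #3, #6}: crew travel cost 82 + fixed 20 = 102.
Compare {#1, #2, #3, #4}: crew travel cost 82 + fixed 22 = 104.
All other subsets cost ≥ 99. Minimum total cost: 96.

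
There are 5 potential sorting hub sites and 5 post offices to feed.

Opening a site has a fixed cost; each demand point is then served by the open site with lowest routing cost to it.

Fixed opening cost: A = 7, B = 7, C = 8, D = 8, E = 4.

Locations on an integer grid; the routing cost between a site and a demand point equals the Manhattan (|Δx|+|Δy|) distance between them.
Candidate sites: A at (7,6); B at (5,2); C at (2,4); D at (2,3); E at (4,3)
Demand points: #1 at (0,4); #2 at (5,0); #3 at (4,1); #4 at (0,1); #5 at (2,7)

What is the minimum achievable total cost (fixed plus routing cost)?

Open {E}: assign each demand point to its cheapest open site.
  #1→E 5, #2→E 4, #3→E 2, #4→E 6, #5→E 6
  routing cost 23, fixed 4 → total 27.
Compare {C, E}: routing cost 16 + fixed 12 = 28.
Compare {D}: routing cost 21 + fixed 8 = 29.
Compare {B, C}: routing cost 14 + fixed 15 = 29.
All other subsets cost ≥ 28. Minimum total cost: 27.

27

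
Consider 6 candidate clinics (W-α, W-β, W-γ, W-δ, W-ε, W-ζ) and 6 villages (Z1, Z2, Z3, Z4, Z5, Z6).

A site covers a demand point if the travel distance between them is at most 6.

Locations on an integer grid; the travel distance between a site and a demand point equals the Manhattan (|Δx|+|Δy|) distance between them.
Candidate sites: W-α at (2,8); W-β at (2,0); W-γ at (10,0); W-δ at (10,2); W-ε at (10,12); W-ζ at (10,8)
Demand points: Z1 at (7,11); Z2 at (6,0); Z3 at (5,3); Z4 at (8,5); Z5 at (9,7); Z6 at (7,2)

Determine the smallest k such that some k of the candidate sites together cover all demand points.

Coverage sets (demand points within 6 of each site):
  W-α: {}
  W-β: {Z2, Z3}
  W-γ: {Z2, Z6}
  W-δ: {Z2, Z3, Z4, Z5, Z6}
  W-ε: {Z1, Z5}
  W-ζ: {Z1, Z4, Z5}
No single site covers all 6 demand points.
But {W-δ, W-ε} covers everything, so the minimum is 2.

2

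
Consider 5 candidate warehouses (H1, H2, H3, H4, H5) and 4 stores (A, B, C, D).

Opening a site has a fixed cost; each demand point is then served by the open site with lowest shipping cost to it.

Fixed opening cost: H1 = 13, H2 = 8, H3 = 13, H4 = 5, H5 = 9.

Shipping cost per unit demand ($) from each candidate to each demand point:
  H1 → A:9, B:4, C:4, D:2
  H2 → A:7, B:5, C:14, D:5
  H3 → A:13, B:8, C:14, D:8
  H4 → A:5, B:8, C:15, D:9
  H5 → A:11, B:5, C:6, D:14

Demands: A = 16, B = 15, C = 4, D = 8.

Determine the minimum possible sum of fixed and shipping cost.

Open {H1, H4}: assign each demand point to its cheapest open site.
  A→H4 16×5=80, B→H1 15×4=60, C→H1 4×4=16, D→H1 8×2=16
  shipping cost 172, fixed 18 → total 190.
Compare {H1, H2, H4}: shipping cost 172 + fixed 26 = 198.
Compare {H1, H4, H5}: shipping cost 172 + fixed 27 = 199.
Compare {H1, H3, H4}: shipping cost 172 + fixed 31 = 203.
All other subsets cost ≥ 198. Minimum total cost: 190.

190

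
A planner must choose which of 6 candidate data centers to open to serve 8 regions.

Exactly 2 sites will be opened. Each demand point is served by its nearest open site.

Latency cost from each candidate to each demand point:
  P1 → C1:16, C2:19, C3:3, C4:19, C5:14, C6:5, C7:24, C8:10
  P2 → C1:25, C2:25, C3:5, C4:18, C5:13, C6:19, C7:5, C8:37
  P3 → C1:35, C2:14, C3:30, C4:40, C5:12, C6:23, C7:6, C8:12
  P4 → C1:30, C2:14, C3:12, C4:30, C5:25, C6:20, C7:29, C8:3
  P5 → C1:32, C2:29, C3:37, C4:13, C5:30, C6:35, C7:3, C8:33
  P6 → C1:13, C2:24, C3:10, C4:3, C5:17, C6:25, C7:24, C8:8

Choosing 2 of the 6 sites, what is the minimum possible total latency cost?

Open {P1, P5}.
  C1→P1 16, C2→P1 19, C3→P1 3, C4→P5 13, C5→P1 14, C6→P1 5, C7→P5 3, C8→P1 10  ⇒ total 83.
Compare {P1, P3}: total 85.
Compare {P1, P2}: total 89.
No size-2 selection does better; minimum is 83.

83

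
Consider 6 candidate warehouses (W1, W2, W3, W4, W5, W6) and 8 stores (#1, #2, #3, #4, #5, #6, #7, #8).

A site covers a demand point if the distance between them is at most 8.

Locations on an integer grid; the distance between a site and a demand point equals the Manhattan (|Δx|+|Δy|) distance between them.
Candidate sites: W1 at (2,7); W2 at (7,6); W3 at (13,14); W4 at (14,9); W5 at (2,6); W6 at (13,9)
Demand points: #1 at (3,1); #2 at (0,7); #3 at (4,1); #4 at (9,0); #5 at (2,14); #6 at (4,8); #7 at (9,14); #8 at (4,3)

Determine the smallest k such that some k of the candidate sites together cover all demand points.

Coverage sets (demand points within 8 of each site):
  W1: {#1, #2, #3, #5, #6, #8}
  W2: {#2, #3, #4, #6, #8}
  W3: {#7}
  W4: {}
  W5: {#1, #2, #3, #5, #6, #8}
  W6: {}
No 2 sites suffice: every size-2 union leaves at least one demand point uncovered.
But {W1, W2, W3} covers everything, so the minimum is 3.

3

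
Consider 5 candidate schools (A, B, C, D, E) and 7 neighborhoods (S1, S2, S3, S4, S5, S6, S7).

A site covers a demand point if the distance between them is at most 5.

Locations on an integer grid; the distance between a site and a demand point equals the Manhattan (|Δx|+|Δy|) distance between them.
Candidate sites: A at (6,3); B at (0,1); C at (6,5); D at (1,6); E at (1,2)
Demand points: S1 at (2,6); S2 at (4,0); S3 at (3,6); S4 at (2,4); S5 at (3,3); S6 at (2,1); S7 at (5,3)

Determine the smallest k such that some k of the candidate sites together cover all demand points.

2

Coverage sets (demand points within 5 of each site):
  A: {S2, S4, S5, S7}
  B: {S2, S4, S5, S6}
  C: {S1, S3, S4, S5, S7}
  D: {S1, S3, S4, S5}
  E: {S1, S2, S4, S5, S6, S7}
No single site covers all 7 demand points.
But {B, C} covers everything, so the minimum is 2.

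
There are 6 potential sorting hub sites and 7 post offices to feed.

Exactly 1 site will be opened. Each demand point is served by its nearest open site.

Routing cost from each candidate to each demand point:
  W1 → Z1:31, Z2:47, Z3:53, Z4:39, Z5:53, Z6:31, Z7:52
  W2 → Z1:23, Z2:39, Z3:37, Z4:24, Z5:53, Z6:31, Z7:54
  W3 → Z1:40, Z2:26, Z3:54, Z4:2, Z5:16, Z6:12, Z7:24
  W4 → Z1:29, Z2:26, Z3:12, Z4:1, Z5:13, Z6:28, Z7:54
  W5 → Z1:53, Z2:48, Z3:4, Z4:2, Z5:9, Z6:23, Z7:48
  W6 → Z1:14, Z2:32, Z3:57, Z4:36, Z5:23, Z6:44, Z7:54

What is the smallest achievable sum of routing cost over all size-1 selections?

163

Open {W4}.
  Z1→W4 29, Z2→W4 26, Z3→W4 12, Z4→W4 1, Z5→W4 13, Z6→W4 28, Z7→W4 54  ⇒ total 163.
Compare {W3}: total 174.
Compare {W5}: total 187.
No size-1 selection does better; minimum is 163.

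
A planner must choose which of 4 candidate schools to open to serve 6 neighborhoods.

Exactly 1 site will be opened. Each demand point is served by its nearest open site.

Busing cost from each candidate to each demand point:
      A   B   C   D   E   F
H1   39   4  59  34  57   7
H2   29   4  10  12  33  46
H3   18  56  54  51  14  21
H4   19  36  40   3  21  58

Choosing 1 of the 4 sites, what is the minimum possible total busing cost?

134

Open {H2}.
  A→H2 29, B→H2 4, C→H2 10, D→H2 12, E→H2 33, F→H2 46  ⇒ total 134.
Compare {H4}: total 177.
Compare {H1}: total 200.
No size-1 selection does better; minimum is 134.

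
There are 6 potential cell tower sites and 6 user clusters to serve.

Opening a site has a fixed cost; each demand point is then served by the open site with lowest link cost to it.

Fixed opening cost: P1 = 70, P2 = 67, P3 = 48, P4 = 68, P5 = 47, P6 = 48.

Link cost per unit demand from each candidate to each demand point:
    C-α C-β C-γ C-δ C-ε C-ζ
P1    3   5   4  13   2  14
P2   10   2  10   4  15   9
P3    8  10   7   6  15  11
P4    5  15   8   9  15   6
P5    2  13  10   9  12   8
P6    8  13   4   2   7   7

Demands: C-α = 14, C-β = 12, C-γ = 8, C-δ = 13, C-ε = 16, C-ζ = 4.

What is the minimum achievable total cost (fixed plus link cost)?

338

Open {P1, P6}: assign each demand point to its cheapest open site.
  C-α→P1 14×3=42, C-β→P1 12×5=60, C-γ→P1 8×4=32, C-δ→P6 13×2=26, C-ε→P1 16×2=32, C-ζ→P6 4×7=28
  link cost 220, fixed 118 → total 338.
Compare {P1, P2}: link cost 218 + fixed 137 = 355.
Compare {P1, P2, P6}: link cost 184 + fixed 185 = 369.
Compare {P1, P5, P6}: link cost 206 + fixed 165 = 371.
All other subsets cost ≥ 355. Minimum total cost: 338.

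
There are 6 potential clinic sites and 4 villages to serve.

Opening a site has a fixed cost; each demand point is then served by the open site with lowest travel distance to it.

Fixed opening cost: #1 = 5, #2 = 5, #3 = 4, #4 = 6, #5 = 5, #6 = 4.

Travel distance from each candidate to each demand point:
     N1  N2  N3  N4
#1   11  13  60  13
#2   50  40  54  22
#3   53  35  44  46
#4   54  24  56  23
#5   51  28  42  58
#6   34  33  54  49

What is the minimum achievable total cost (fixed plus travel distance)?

Open {#1, #5}: assign each demand point to its cheapest open site.
  N1→#1 11, N2→#1 13, N3→#5 42, N4→#1 13
  travel distance 79, fixed 10 → total 89.
Compare {#1, #3}: travel distance 81 + fixed 9 = 90.
Compare {#1, #3, #5}: travel distance 79 + fixed 14 = 93.
Compare {#1, #5, #6}: travel distance 79 + fixed 14 = 93.
All other subsets cost ≥ 90. Minimum total cost: 89.

89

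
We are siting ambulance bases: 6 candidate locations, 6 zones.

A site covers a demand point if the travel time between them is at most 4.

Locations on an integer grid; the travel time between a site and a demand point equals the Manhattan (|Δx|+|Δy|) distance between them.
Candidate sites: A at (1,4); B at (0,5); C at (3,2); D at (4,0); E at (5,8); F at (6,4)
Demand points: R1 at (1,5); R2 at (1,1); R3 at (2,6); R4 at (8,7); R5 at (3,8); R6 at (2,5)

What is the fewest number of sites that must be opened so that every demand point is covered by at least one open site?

2

Coverage sets (demand points within 4 of each site):
  A: {R1, R2, R3, R6}
  B: {R1, R3, R6}
  C: {R2, R6}
  D: {R2}
  E: {R4, R5}
  F: {}
No single site covers all 6 demand points.
But {A, E} covers everything, so the minimum is 2.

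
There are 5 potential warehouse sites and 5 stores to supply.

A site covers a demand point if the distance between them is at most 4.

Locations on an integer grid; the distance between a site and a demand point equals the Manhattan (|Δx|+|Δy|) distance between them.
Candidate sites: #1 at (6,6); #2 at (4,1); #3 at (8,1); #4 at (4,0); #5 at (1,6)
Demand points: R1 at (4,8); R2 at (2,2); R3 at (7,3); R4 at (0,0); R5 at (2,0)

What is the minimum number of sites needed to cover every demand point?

2

Coverage sets (demand points within 4 of each site):
  #1: {R1, R3}
  #2: {R2, R5}
  #3: {R3}
  #4: {R2, R4, R5}
  #5: {}
No single site covers all 5 demand points.
But {#1, #4} covers everything, so the minimum is 2.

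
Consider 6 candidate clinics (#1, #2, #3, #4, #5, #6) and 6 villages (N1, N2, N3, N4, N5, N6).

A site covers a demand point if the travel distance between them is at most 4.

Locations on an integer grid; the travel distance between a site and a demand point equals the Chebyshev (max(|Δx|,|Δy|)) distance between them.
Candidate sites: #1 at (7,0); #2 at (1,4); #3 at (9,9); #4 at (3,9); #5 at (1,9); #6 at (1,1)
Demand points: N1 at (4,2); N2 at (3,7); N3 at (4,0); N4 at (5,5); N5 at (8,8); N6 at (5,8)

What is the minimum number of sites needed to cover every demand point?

2

Coverage sets (demand points within 4 of each site):
  #1: {N1, N3}
  #2: {N1, N2, N3, N4, N6}
  #3: {N4, N5, N6}
  #4: {N2, N4, N6}
  #5: {N2, N4, N6}
  #6: {N1, N3, N4}
No single site covers all 6 demand points.
But {#2, #3} covers everything, so the minimum is 2.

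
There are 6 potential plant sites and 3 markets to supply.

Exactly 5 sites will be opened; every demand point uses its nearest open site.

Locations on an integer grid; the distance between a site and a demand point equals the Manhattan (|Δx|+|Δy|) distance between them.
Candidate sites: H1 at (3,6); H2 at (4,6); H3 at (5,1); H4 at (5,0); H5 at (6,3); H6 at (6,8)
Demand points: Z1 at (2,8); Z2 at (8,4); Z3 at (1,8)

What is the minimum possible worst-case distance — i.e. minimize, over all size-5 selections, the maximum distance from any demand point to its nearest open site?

Open {H1, H2, H3, H4, H5}.
  Farthest demand point is Z3 at distance 4 (to H1); all others are ≤ 4.
With {H1, H2, H3, H5, H6} the worst case is 4.
With {H1, H2, H4, H5, H6} the worst case is 4.
No size-5 selection achieves below 4.

4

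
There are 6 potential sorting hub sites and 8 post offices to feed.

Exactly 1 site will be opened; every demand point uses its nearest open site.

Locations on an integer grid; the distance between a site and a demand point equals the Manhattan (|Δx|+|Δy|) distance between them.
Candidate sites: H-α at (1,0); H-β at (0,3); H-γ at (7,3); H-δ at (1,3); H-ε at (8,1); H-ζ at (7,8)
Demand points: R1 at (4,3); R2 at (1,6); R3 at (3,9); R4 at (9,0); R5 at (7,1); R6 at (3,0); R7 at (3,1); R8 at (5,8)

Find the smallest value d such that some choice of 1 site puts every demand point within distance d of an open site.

Open {H-γ}.
  Farthest demand point is R3 at distance 10 (to H-γ); all others are ≤ 10.
With {H-δ} the worst case is 11.
With {H-α} the worst case is 12.
No size-1 selection achieves below 10.

10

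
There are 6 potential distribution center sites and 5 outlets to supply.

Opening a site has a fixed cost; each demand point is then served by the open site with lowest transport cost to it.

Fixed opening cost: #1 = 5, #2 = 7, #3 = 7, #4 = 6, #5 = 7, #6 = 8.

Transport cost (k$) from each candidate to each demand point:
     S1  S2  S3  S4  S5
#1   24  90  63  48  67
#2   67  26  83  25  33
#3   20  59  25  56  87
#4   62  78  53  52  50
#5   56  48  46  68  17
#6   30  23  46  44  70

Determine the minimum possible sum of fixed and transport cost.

Open {#2, #3, #5}: assign each demand point to its cheapest open site.
  S1→#3 20, S2→#2 26, S3→#3 25, S4→#2 25, S5→#5 17
  transport cost 113, fixed 21 → total 134.
Compare {#1, #2, #3, #5}: transport cost 113 + fixed 26 = 139.
Compare {#2, #3, #5, #6}: transport cost 110 + fixed 29 = 139.
Compare {#2, #3, #4, #5}: transport cost 113 + fixed 27 = 140.
All other subsets cost ≥ 139. Minimum total cost: 134.

134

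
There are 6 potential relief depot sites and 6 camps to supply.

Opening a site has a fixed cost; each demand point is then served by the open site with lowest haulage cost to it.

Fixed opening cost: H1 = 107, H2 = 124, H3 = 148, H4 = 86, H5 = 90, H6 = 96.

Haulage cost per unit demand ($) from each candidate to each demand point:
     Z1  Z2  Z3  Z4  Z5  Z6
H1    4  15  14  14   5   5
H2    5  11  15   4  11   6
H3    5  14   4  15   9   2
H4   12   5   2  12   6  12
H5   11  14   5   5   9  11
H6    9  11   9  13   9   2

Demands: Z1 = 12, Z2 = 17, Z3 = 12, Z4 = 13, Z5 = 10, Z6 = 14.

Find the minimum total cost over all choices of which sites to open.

575

Open {H2, H4}: assign each demand point to its cheapest open site.
  Z1→H2 12×5=60, Z2→H4 17×5=85, Z3→H4 12×2=24, Z4→H2 13×4=52, Z5→H4 10×6=60, Z6→H2 14×6=84
  haulage cost 365, fixed 210 → total 575.
Compare {H2, H4, H6}: haulage cost 309 + fixed 306 = 615.
Compare {H1, H4, H5}: haulage cost 342 + fixed 283 = 625.
Compare {H1, H4}: haulage cost 433 + fixed 193 = 626.
All other subsets cost ≥ 615. Minimum total cost: 575.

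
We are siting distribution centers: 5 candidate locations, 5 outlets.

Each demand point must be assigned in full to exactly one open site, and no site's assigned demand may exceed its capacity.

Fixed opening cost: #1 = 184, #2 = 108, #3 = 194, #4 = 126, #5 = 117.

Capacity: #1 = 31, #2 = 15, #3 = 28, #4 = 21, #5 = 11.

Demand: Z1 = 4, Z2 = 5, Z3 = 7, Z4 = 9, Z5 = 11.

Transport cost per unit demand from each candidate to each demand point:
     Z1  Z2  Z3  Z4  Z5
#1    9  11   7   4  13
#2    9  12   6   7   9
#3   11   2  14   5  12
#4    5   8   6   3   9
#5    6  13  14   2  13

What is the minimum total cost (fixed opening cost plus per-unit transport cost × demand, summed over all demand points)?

Open {#2, #4}; cheapest assignment that respects the capacities:
  #2 (cap 15, load 15): Z1, Z5 — cost 4×9 + 11×9 = 135
  #4 (cap 21, load 21): Z2, Z3, Z4 — cost 5×8 + 7×6 + 9×3 = 109
  Shipping 244, fixed 234 → total 478.
  Any other capacity-feasible assignment to {#2, #4} ships for at least 244.
Compare {#3, #4}: its best feasible assignment gives total 551.
Compare {#1, #4}: its best feasible assignment gives total 554.
Every other set of open sites that can feasibly serve all demand totals ≥ 551 even under its best assignment. Minimum: 478.

478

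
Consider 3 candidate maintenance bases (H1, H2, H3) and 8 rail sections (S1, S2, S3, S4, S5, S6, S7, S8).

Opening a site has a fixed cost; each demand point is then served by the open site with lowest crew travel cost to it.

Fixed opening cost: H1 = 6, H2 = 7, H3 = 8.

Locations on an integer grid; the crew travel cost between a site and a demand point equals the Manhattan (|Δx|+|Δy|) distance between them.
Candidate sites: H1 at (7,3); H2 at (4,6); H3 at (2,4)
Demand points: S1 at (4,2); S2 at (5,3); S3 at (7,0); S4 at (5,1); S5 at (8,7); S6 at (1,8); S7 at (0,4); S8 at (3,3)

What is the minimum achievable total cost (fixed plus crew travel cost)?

41

Open {H1, H3}: assign each demand point to its cheapest open site.
  S1→H1 4, S2→H1 2, S3→H1 3, S4→H1 4, S5→H1 5, S6→H3 5, S7→H3 2, S8→H3 2
  crew travel cost 27, fixed 14 → total 41.
Compare {H1, H2}: crew travel cost 33 + fixed 13 = 46.
Compare {H1}: crew travel cost 41 + fixed 6 = 47.
Compare {H1, H2, H3}: crew travel cost 27 + fixed 21 = 48.
All other subsets cost ≥ 46. Minimum total cost: 41.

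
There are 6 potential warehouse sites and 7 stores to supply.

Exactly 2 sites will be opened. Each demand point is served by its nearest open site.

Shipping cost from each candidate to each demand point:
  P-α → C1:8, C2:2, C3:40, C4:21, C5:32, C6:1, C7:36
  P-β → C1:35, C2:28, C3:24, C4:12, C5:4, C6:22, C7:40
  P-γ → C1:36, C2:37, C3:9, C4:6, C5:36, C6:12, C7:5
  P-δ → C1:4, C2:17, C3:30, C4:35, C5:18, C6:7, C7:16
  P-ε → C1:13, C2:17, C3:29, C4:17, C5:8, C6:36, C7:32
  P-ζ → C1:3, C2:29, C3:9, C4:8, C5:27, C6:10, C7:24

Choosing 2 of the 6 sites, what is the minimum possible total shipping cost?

63

Open {P-α, P-γ}.
  C1→P-α 8, C2→P-α 2, C3→P-γ 9, C4→P-γ 6, C5→P-α 32, C6→P-α 1, C7→P-γ 5  ⇒ total 63.
Compare {P-γ, P-δ}: total 66.
Compare {P-γ, P-ε}: total 70.
No size-2 selection does better; minimum is 63.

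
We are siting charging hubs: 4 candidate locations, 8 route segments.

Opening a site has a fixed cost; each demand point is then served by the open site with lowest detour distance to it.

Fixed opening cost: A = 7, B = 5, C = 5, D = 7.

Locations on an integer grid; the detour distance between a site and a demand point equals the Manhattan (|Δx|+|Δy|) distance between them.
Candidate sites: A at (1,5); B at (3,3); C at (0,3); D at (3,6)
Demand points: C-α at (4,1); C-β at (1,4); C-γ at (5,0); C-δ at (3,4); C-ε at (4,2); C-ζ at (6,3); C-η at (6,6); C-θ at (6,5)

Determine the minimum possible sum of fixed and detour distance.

33

Open {B}: assign each demand point to its cheapest open site.
  C-α→B 3, C-β→B 3, C-γ→B 5, C-δ→B 1, C-ε→B 2, C-ζ→B 3, C-η→B 6, C-θ→B 5
  detour distance 28, fixed 5 → total 33.
Compare {B, D}: detour distance 24 + fixed 12 = 36.
Compare {B, C}: detour distance 27 + fixed 10 = 37.
Compare {A, B}: detour distance 26 + fixed 12 = 38.
All other subsets cost ≥ 36. Minimum total cost: 33.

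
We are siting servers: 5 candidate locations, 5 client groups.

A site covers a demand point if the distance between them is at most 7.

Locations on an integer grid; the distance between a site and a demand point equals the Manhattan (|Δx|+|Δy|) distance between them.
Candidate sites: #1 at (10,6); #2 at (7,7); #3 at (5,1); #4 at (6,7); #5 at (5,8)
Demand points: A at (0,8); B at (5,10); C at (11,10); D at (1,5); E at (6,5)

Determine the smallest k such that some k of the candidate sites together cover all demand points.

2

Coverage sets (demand points within 7 of each site):
  #1: {C, E}
  #2: {B, C, E}
  #3: {E}
  #4: {A, B, D, E}
  #5: {A, B, D, E}
No single site covers all 5 demand points.
But {#1, #4} covers everything, so the minimum is 2.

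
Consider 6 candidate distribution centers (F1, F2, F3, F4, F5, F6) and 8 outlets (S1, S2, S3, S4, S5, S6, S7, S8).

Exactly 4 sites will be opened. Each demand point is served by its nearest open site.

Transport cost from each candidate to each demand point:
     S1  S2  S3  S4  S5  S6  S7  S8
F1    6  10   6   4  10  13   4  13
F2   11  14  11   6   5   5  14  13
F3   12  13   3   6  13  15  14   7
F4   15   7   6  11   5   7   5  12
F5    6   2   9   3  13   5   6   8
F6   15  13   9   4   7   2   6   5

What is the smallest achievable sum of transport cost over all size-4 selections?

Open {F3, F4, F5, F6}.
  S1→F5 6, S2→F5 2, S3→F3 3, S4→F5 3, S5→F4 5, S6→F6 2, S7→F4 5, S8→F6 5  ⇒ total 31.
Compare {F1, F3, F5, F6}: total 32.
Compare {F2, F3, F5, F6}: total 32.
No size-4 selection does better; minimum is 31.

31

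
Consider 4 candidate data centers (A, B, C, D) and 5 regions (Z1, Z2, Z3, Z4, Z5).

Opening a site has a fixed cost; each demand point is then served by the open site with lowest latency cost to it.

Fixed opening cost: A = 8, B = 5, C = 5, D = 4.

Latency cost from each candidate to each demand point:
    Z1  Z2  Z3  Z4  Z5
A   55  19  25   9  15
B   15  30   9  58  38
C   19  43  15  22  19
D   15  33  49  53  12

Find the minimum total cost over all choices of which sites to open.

80

Open {A, B}: assign each demand point to its cheapest open site.
  Z1→B 15, Z2→A 19, Z3→B 9, Z4→A 9, Z5→A 15
  latency cost 67, fixed 13 → total 80.
Compare {A, B, D}: latency cost 64 + fixed 17 = 81.
Compare {A, B, C}: latency cost 67 + fixed 18 = 85.
Compare {A, B, C, D}: latency cost 64 + fixed 22 = 86.
All other subsets cost ≥ 81. Minimum total cost: 80.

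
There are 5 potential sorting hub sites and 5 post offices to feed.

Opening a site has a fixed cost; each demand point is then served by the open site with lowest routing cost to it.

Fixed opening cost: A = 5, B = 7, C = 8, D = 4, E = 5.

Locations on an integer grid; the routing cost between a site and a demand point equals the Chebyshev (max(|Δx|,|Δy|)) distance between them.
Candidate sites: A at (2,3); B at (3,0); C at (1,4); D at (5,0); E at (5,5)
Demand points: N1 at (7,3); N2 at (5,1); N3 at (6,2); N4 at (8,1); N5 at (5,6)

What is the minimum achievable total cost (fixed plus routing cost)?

Open {D, E}: assign each demand point to its cheapest open site.
  N1→E 2, N2→D 1, N3→D 2, N4→D 3, N5→E 1
  routing cost 9, fixed 9 → total 18.
Compare {D}: routing cost 15 + fixed 4 = 19.
Compare {E}: routing cost 14 + fixed 5 = 19.
Compare {A, D}: routing cost 12 + fixed 9 = 21.
All other subsets cost ≥ 19. Minimum total cost: 18.

18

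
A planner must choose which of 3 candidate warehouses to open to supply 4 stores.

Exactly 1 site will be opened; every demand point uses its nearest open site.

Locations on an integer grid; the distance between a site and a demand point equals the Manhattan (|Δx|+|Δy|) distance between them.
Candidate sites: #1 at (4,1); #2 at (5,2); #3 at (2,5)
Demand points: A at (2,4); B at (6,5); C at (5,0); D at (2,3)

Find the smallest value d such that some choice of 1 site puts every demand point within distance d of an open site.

Open {#2}.
  Farthest demand point is A at distance 5 (to #2); all others are ≤ 5.
With {#1} the worst case is 6.
With {#3} the worst case is 8.
No size-1 selection achieves below 5.

5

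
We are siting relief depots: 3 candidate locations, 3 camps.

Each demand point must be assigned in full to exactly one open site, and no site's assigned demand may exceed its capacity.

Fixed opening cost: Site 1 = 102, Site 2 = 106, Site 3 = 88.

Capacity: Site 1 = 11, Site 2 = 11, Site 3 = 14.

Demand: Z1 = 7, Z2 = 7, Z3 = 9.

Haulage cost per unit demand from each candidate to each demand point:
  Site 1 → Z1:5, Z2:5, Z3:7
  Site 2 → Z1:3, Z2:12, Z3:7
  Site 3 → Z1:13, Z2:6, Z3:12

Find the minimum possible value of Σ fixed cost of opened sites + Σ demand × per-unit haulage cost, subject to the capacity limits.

386

Open {Site 1, Site 3}; cheapest assignment that respects the capacities:
  Site 1 (cap 11, load 9): Z3 — cost 9×7 = 63
  Site 3 (cap 14, load 14): Z1, Z2 — cost 7×13 + 7×6 = 133
  Shipping 196, fixed 190 → total 386.
  Any other capacity-feasible assignment to {Site 1, Site 3} ships for at least 196.
Compare {Site 2, Site 3}: its best feasible assignment gives total 390.
Compare {Site 1, Site 2, Site 3}: its best feasible assignment gives total 422.
Every other set of open sites that can feasibly serve all demand totals ≥ 390 even under its best assignment. Minimum: 386.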